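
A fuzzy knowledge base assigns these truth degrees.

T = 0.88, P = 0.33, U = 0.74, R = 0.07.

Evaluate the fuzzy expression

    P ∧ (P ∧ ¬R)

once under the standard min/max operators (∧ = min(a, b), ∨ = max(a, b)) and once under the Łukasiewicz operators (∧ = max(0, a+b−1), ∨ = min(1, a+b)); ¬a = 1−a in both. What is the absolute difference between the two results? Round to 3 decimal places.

0.330

Under standard min/max:
  ¬R = 1 − 0.07 = 0.93
  P ∧ ¬R = min(a, b) on (0.33, 0.93) = 0.33
  P ∧ (P ∧ ¬R) = min(a, b) on (0.33, 0.33) = 0.33
  → value = 0.3300
Under Łukasiewicz:
  ¬R = 1 − 0.07 = 0.93
  P ∧ ¬R = max(0, a+b−1) on (0.33, 0.93) = 0.26
  P ∧ (P ∧ ¬R) = max(0, a+b−1) on (0.33, 0.26) = 0.00
  → value = 0.0000
|0.3300 − 0.0000| = 0.330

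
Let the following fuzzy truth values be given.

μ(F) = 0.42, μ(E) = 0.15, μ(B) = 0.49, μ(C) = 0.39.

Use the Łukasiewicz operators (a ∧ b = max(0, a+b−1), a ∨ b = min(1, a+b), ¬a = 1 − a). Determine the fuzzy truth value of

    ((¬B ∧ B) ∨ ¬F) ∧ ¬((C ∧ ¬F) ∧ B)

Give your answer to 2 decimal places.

0.58

¬B = 1 − 0.49 = 0.51
¬B ∧ B = max(0, a+b−1) on (0.51, 0.49) = 0.00
¬F = 1 − 0.42 = 0.58
(¬B ∧ B) ∨ ¬F = min(1, a+b) on (0.00, 0.58) = 0.58
¬F = 1 − 0.42 = 0.58
C ∧ ¬F = max(0, a+b−1) on (0.39, 0.58) = 0.00
(C ∧ ¬F) ∧ B = max(0, a+b−1) on (0.00, 0.49) = 0.00
¬((C ∧ ¬F) ∧ B) = 1 − 0.00 = 1.00
((¬B ∧ B) ∨ ¬F) ∧ ¬((C ∧ ¬F) ∧ B) = max(0, a+b−1) on (0.58, 1.00) = 0.58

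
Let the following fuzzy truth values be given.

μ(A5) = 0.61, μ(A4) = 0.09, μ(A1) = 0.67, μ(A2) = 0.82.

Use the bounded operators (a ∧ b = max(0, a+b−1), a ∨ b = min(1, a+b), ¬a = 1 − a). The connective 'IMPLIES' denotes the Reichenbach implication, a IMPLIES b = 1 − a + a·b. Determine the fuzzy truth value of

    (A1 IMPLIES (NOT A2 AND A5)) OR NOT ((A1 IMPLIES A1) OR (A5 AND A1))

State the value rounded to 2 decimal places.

NOT A2 = 1 − 0.82 = 0.18
NOT A2 AND A5 = max(0, a+b−1) on (0.18, 0.61) = 0.00
A1 IMPLIES (NOT A2 AND A5)  [Reichenbach: 1 − a + a·b] with a=0.67, b=0.00 → 0.33
A1 IMPLIES A1  [Reichenbach: 1 − a + a·b] with a=0.67, b=0.67 → 0.78
A5 AND A1 = max(0, a+b−1) on (0.61, 0.67) = 0.28
(A1 IMPLIES A1) OR (A5 AND A1) = min(1, a+b) on (0.78, 0.28) = 1.00
NOT ((A1 IMPLIES A1) OR (A5 AND A1)) = 1 − 1.00 = 0.00
(A1 IMPLIES (NOT A2 AND A5)) OR NOT ((A1 IMPLIES A1) OR (A5 AND A1)) = min(1, a+b) on (0.33, 0.00) = 0.33

0.33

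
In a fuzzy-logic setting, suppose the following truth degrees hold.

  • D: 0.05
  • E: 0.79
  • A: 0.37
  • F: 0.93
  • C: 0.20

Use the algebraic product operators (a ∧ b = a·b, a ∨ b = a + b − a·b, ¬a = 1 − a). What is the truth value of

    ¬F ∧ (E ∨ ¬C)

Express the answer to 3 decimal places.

0.067

¬F = 1 − 0.9300 = 0.0700
¬C = 1 − 0.2000 = 0.8000
E ∨ ¬C = a + b − a·b on (0.7900, 0.8000) = 0.9580
¬F ∧ (E ∨ ¬C) = a·b on (0.0700, 0.9580) = 0.0671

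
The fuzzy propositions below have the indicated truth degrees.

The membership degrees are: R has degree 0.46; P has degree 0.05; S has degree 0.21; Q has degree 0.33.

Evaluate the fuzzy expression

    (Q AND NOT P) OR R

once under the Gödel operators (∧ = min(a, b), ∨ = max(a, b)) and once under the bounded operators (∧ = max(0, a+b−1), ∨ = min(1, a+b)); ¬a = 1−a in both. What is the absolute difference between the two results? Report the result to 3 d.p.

Under Gödel:
  NOT P = 1 − 0.05 = 0.95
  Q AND NOT P = min(a, b) on (0.33, 0.95) = 0.33
  (Q AND NOT P) OR R = max(a, b) on (0.33, 0.46) = 0.46
  → value = 0.4600
Under bounded:
  NOT P = 1 − 0.05 = 0.95
  Q AND NOT P = max(0, a+b−1) on (0.33, 0.95) = 0.28
  (Q AND NOT P) OR R = min(1, a+b) on (0.28, 0.46) = 0.74
  → value = 0.7400
|0.4600 − 0.7400| = 0.280

0.280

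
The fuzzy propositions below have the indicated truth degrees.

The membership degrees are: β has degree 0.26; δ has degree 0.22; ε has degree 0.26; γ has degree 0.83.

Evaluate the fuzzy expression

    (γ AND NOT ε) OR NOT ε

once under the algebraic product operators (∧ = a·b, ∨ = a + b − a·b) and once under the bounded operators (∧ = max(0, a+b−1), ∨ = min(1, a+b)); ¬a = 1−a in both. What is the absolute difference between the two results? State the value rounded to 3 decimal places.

Under algebraic product:
  NOT ε = 1 − 0.2600 = 0.7400
  γ AND NOT ε = a·b on (0.8300, 0.7400) = 0.6142
  NOT ε = 1 − 0.2600 = 0.7400
  (γ AND NOT ε) OR NOT ε = a + b − a·b on (0.6142, 0.7400) = 0.8997
  → value = 0.8997
Under bounded:
  NOT ε = 1 − 0.26 = 0.74
  γ AND NOT ε = max(0, a+b−1) on (0.83, 0.74) = 0.57
  NOT ε = 1 − 0.26 = 0.74
  (γ AND NOT ε) OR NOT ε = min(1, a+b) on (0.57, 0.74) = 1.00
  → value = 1.0000
|0.8997 − 1.0000| = 0.100

0.100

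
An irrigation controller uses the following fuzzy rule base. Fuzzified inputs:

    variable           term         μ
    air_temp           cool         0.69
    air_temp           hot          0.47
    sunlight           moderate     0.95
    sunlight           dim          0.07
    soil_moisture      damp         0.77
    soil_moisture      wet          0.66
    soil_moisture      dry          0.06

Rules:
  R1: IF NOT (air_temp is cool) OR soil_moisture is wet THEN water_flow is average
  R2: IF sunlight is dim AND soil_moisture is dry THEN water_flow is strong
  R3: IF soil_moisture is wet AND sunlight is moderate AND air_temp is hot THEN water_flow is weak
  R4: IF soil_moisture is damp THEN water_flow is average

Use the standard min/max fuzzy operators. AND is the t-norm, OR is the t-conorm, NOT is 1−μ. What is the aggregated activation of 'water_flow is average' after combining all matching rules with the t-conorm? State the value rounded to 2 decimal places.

0.77

R1: ¬cool=1−0.69=0.31, wet=0.66; OR[max(a, b)] → w = 0.66
R2: dim=0.07, dry=0.06; AND[min(a, b)] → w = 0.06
R3: wet=0.66, moderate=0.95, hot=0.47; AND[min(a, b)] → w = 0.47
R4: damp=0.77 → w = 0.77
Rules with consequent 'average': {R1, R4} → strengths 0.66, 0.77
Aggregate via t-conorm [max(a, b)]: 0.77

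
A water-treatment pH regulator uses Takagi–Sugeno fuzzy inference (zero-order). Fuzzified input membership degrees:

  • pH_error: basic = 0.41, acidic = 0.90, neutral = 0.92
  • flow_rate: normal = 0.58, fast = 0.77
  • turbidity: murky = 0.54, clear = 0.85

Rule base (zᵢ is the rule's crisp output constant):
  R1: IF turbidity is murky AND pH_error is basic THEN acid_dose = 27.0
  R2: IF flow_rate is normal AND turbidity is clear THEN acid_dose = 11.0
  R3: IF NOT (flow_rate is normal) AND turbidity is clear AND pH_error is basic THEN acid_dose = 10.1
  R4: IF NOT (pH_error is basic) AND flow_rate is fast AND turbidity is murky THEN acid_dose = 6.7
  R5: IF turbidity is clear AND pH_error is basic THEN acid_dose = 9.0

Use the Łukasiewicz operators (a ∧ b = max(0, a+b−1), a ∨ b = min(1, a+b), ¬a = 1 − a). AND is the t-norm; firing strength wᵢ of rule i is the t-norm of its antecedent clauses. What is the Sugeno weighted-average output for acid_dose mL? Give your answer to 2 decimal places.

R1 (z=27.0): murky=0.54, basic=0.41; AND[max(0, a+b−1)] → w = 0.00
R2 (z=11.0): normal=0.58, clear=0.85; AND[max(0, a+b−1)] → w = 0.43
R3 (z=10.1): ¬normal=1−0.58=0.42, clear=0.85, basic=0.41; AND[max(0, a+b−1)] → w = 0.00
R4 (z=6.7): ¬basic=1−0.41=0.59, fast=0.77, murky=0.54; AND[max(0, a+b−1)] → w = 0.00
R5 (z=9.0): clear=0.85, basic=0.41; AND[max(0, a+b−1)] → w = 0.26
Weighted average = (0.00·27.0 + 0.43·11.0 + 0.00·10.1 + 0.00·6.7 + 0.26·9.0) / (0.00 + 0.43 + 0.00 + 0.00 + 0.26)
  = 7.0700 / 0.6900 = 10.25

10.25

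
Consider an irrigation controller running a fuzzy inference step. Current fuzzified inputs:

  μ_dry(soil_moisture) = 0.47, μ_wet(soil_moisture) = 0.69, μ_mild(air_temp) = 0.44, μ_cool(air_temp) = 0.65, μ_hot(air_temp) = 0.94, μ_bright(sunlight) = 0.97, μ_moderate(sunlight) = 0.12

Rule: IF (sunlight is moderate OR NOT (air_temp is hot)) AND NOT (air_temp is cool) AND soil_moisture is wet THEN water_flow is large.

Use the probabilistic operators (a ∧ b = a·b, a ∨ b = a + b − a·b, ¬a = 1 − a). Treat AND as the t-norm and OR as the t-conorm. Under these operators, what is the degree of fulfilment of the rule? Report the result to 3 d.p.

firing strength: (moderate=0.12 OR ¬hot=1−0.94=0.06) = 0.1728; AND[a·b] with ¬cool=1−0.65=0.35, wet=0.69 → w = 0.0417

0.042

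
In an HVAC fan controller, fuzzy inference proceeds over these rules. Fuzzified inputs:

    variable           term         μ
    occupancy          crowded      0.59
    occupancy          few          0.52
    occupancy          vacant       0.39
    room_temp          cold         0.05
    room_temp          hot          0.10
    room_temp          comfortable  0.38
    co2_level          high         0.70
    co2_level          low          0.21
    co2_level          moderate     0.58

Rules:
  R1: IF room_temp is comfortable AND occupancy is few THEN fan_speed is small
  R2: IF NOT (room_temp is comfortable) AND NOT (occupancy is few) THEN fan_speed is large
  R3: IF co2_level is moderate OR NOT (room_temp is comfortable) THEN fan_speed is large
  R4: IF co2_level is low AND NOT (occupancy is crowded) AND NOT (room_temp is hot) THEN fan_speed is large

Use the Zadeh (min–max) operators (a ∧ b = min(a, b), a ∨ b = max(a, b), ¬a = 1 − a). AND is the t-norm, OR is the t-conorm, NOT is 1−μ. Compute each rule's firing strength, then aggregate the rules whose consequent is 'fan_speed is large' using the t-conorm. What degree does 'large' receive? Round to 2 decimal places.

0.62

R1: comfortable=0.38, few=0.52; AND[min(a, b)] → w = 0.38
R2: ¬comfortable=1−0.38=0.62, ¬few=1−0.52=0.48; AND[min(a, b)] → w = 0.48
R3: moderate=0.58, ¬comfortable=1−0.38=0.62; OR[max(a, b)] → w = 0.62
R4: low=0.21, ¬crowded=1−0.59=0.41, ¬hot=1−0.10=0.90; AND[min(a, b)] → w = 0.21
Rules with consequent 'large': {R2, R3, R4} → strengths 0.48, 0.62, 0.21
Aggregate via t-conorm [max(a, b)]: 0.62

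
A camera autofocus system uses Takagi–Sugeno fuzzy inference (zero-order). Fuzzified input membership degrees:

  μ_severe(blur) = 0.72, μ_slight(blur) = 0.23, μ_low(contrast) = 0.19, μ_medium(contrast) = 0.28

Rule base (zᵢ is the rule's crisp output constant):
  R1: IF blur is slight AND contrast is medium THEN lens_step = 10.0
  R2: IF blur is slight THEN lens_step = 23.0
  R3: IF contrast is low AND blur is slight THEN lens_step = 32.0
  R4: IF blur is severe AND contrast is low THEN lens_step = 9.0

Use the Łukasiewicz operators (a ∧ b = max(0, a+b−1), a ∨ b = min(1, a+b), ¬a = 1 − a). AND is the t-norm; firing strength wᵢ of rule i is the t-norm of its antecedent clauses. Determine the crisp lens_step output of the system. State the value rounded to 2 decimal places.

R1 (z=10.0): slight=0.23, medium=0.28; AND[max(0, a+b−1)] → w = 0.00
R2 (z=23.0): slight=0.23 → w = 0.23
R3 (z=32.0): low=0.19, slight=0.23; AND[max(0, a+b−1)] → w = 0.00
R4 (z=9.0): severe=0.72, low=0.19; AND[max(0, a+b−1)] → w = 0.00
Weighted average = (0.00·10.0 + 0.23·23.0 + 0.00·32.0 + 0.00·9.0) / (0.00 + 0.23 + 0.00 + 0.00)
  = 5.2900 / 0.2300 = 23.00

23.00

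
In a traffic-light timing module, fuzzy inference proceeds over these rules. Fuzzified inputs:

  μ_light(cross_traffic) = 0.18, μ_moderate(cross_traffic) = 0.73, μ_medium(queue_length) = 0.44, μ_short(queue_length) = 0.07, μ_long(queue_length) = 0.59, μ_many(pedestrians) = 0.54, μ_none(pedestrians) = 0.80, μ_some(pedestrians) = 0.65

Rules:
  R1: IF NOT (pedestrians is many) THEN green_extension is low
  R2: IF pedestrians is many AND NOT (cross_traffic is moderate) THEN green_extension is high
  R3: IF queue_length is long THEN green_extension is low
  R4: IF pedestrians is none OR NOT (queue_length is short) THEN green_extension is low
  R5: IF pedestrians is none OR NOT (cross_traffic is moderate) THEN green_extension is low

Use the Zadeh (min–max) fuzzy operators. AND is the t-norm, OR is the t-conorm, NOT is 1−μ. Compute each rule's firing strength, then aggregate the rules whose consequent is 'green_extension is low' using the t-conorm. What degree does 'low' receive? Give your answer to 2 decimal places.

R1: ¬many=1−0.54=0.46 → w = 0.46
R2: many=0.54, ¬moderate=1−0.73=0.27; AND[min(a, b)] → w = 0.27
R3: long=0.59 → w = 0.59
R4: none=0.80, ¬short=1−0.07=0.93; OR[max(a, b)] → w = 0.93
R5: none=0.80, ¬moderate=1−0.73=0.27; OR[max(a, b)] → w = 0.80
Rules with consequent 'low': {R1, R3, R4, R5} → strengths 0.46, 0.59, 0.93, 0.80
Aggregate via t-conorm [max(a, b)]: 0.93

0.93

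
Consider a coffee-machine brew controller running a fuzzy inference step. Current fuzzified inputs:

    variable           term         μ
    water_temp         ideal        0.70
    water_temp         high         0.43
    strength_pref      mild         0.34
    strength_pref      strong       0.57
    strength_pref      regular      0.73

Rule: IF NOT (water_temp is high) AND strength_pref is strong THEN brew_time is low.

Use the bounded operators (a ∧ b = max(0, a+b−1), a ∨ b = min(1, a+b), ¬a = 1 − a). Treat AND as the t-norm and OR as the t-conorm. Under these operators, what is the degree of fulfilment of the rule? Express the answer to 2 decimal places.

firing strength: ¬high=1−0.43=0.57, strong=0.57; AND[max(0, a+b−1)] → w = 0.14

0.14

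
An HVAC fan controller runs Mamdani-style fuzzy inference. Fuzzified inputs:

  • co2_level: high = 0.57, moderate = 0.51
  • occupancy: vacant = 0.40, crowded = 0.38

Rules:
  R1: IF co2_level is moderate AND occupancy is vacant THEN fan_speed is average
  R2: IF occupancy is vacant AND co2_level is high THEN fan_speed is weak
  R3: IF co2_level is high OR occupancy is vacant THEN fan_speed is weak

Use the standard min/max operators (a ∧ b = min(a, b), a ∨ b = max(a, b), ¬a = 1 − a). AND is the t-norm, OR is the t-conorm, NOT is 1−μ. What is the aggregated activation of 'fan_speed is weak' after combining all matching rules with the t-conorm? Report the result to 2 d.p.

R1: moderate=0.51, vacant=0.40; AND[min(a, b)] → w = 0.40
R2: vacant=0.40, high=0.57; AND[min(a, b)] → w = 0.40
R3: high=0.57, vacant=0.40; OR[max(a, b)] → w = 0.57
Rules with consequent 'weak': {R2, R3} → strengths 0.40, 0.57
Aggregate via t-conorm [max(a, b)]: 0.57

0.57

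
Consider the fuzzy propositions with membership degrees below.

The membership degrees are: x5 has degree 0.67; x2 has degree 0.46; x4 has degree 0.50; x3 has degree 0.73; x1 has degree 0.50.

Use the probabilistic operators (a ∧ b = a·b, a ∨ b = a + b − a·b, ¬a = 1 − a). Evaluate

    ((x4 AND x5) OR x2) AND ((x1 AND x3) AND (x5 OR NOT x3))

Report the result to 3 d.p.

x4 AND x5 = a·b on (0.5000, 0.6700) = 0.3350
(x4 AND x5) OR x2 = a + b − a·b on (0.3350, 0.4600) = 0.6409
x1 AND x3 = a·b on (0.5000, 0.7300) = 0.3650
NOT x3 = 1 − 0.7300 = 0.2700
x5 OR NOT x3 = a + b − a·b on (0.6700, 0.2700) = 0.7591
(x1 AND x3) AND (x5 OR NOT x3) = a·b on (0.3650, 0.7591) = 0.2771
((x4 AND x5) OR x2) AND ((x1 AND x3) AND (x5 OR NOT x3)) = a·b on (0.6409, 0.2771) = 0.1776

0.178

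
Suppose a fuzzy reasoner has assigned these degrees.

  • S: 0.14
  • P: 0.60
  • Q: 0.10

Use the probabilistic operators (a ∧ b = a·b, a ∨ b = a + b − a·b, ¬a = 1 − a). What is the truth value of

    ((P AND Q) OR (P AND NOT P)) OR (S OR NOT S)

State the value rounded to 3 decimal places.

P AND Q = a·b on (0.6000, 0.1000) = 0.0600
NOT P = 1 − 0.6000 = 0.4000
P AND NOT P = a·b on (0.6000, 0.4000) = 0.2400
(P AND Q) OR (P AND NOT P) = a + b − a·b on (0.0600, 0.2400) = 0.2856
NOT S = 1 − 0.1400 = 0.8600
S OR NOT S = a + b − a·b on (0.1400, 0.8600) = 0.8796
((P AND Q) OR (P AND NOT P)) OR (S OR NOT S) = a + b − a·b on (0.2856, 0.8796) = 0.9140

0.914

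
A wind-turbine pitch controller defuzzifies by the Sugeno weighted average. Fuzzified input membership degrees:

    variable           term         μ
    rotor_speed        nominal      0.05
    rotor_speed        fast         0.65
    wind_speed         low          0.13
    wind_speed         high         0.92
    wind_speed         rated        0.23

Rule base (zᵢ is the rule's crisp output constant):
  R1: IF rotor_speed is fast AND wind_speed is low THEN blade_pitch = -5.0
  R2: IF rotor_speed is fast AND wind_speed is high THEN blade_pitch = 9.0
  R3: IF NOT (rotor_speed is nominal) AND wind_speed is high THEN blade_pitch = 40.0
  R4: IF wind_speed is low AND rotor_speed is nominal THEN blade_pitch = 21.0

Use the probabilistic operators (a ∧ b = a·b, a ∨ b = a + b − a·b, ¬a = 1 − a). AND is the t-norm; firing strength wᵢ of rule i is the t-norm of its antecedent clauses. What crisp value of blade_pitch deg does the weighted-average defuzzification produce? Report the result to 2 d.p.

25.63

R1 (z=-5.0): fast=0.65, low=0.13; AND[a·b] → w = 0.0845
R2 (z=9.0): fast=0.65, high=0.92; AND[a·b] → w = 0.5980
R3 (z=40.0): ¬nominal=1−0.05=0.95, high=0.92; AND[a·b] → w = 0.8740
R4 (z=21.0): low=0.13, nominal=0.05; AND[a·b] → w = 0.0065
Weighted average = (0.0845·-5.0 + 0.5980·9.0 + 0.8740·40.0 + 0.0065·21.0) / (0.0845 + 0.5980 + 0.8740 + 0.0065)
  = 40.0560 / 1.5630 = 25.63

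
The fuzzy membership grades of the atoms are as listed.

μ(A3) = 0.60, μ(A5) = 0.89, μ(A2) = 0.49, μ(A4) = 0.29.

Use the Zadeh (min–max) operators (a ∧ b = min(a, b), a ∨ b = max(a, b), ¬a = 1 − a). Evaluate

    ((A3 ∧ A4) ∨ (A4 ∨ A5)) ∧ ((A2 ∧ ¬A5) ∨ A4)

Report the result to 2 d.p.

A3 ∧ A4 = min(a, b) on (0.60, 0.29) = 0.29
A4 ∨ A5 = max(a, b) on (0.29, 0.89) = 0.89
(A3 ∧ A4) ∨ (A4 ∨ A5) = max(a, b) on (0.29, 0.89) = 0.89
¬A5 = 1 − 0.89 = 0.11
A2 ∧ ¬A5 = min(a, b) on (0.49, 0.11) = 0.11
(A2 ∧ ¬A5) ∨ A4 = max(a, b) on (0.11, 0.29) = 0.29
((A3 ∧ A4) ∨ (A4 ∨ A5)) ∧ ((A2 ∧ ¬A5) ∨ A4) = min(a, b) on (0.89, 0.29) = 0.29

0.29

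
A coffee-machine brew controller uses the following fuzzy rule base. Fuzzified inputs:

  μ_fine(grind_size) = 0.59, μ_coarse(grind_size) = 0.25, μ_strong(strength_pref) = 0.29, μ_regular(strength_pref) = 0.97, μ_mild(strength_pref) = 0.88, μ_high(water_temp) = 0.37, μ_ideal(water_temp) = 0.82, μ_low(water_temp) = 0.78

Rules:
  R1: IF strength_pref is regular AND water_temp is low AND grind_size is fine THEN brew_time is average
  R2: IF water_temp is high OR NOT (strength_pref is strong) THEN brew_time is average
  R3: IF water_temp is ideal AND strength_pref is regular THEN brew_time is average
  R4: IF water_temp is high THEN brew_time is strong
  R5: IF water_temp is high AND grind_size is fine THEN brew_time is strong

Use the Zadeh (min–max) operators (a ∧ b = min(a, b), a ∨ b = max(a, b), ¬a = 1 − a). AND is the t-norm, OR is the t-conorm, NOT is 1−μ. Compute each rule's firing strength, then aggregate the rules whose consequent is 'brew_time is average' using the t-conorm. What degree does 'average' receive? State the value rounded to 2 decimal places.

0.82

R1: regular=0.97, low=0.78, fine=0.59; AND[min(a, b)] → w = 0.59
R2: high=0.37, ¬strong=1−0.29=0.71; OR[max(a, b)] → w = 0.71
R3: ideal=0.82, regular=0.97; AND[min(a, b)] → w = 0.82
R4: high=0.37 → w = 0.37
R5: high=0.37, fine=0.59; AND[min(a, b)] → w = 0.37
Rules with consequent 'average': {R1, R2, R3} → strengths 0.59, 0.71, 0.82
Aggregate via t-conorm [max(a, b)]: 0.82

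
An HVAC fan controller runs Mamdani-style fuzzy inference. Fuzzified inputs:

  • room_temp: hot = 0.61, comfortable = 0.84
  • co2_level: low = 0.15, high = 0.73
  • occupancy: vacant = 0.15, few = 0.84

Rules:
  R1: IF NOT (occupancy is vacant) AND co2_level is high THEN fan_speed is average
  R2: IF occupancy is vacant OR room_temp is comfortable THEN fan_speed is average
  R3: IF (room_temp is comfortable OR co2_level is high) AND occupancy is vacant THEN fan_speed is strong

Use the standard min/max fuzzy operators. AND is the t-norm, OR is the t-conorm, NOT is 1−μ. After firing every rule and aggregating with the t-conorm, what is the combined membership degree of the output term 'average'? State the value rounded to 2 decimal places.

0.84

R1: ¬vacant=1−0.15=0.85, high=0.73; AND[min(a, b)] → w = 0.73
R2: vacant=0.15, comfortable=0.84; OR[max(a, b)] → w = 0.84
R3: (comfortable=0.84 OR high=0.73) = 0.84; AND[min(a, b)] with vacant=0.15 → w = 0.15
Rules with consequent 'average': {R1, R2} → strengths 0.73, 0.84
Aggregate via t-conorm [max(a, b)]: 0.84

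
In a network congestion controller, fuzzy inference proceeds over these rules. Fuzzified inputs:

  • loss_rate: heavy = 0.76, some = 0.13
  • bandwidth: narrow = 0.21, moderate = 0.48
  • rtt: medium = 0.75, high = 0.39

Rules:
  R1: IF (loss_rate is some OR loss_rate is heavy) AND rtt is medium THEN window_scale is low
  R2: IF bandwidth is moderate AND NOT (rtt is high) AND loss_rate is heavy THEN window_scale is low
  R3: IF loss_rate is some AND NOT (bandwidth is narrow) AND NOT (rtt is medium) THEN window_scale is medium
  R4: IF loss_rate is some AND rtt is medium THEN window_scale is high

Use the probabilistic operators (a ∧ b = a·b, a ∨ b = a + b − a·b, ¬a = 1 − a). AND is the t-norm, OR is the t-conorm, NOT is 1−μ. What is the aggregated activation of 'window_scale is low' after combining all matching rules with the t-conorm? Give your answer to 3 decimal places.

0.684

R1: (some=0.13 OR heavy=0.76) = 0.7912; AND[a·b] with medium=0.75 → w = 0.5934
R2: moderate=0.48, ¬high=1−0.39=0.61, heavy=0.76; AND[a·b] → w = 0.2225
R3: some=0.13, ¬narrow=1−0.21=0.79, ¬medium=1−0.75=0.25; AND[a·b] → w = 0.0257
R4: some=0.13, medium=0.75; AND[a·b] → w = 0.0975
Rules with consequent 'low': {R1, R2} → strengths 0.5934, 0.2225
Aggregate via t-conorm [a + b − a·b]: 0.6839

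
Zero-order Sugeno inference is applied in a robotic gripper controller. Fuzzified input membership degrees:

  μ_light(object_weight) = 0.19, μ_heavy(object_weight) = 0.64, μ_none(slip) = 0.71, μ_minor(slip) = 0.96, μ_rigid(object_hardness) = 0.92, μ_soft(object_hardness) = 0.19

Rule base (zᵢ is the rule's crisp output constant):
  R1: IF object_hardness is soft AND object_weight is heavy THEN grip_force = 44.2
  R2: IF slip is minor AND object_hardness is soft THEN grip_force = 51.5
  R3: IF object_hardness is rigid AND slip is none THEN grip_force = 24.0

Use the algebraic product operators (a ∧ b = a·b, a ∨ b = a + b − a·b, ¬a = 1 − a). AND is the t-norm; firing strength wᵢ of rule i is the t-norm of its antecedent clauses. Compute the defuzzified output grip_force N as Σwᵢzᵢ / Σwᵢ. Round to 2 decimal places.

31.81

R1 (z=44.2): soft=0.19, heavy=0.64; AND[a·b] → w = 0.1216
R2 (z=51.5): minor=0.96, soft=0.19; AND[a·b] → w = 0.1824
R3 (z=24.0): rigid=0.92, none=0.71; AND[a·b] → w = 0.6532
Weighted average = (0.1216·44.2 + 0.1824·51.5 + 0.6532·24.0) / (0.1216 + 0.1824 + 0.6532)
  = 30.4451 / 0.9572 = 31.81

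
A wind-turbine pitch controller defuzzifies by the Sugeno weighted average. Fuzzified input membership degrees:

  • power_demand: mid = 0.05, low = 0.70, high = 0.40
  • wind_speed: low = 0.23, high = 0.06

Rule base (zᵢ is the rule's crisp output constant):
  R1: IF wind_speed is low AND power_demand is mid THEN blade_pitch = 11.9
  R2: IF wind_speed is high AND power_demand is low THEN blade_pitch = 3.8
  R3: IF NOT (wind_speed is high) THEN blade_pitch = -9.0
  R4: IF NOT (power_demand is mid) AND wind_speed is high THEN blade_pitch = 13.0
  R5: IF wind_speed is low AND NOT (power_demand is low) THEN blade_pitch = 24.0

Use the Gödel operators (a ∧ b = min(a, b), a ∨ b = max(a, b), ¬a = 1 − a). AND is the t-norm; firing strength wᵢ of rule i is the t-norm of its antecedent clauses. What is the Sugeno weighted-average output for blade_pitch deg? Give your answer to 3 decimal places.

R1 (z=11.9): low=0.23, mid=0.05; AND[min(a, b)] → w = 0.05
R2 (z=3.8): high=0.06, low=0.70; AND[min(a, b)] → w = 0.06
R3 (z=-9.0): ¬high=1−0.06=0.94 → w = 0.94
R4 (z=13.0): ¬mid=1−0.05=0.95, high=0.06; AND[min(a, b)] → w = 0.06
R5 (z=24.0): low=0.23, ¬low=1−0.70=0.30; AND[min(a, b)] → w = 0.23
Weighted average = (0.05·11.9 + 0.06·3.8 + 0.94·-9.0 + 0.06·13.0 + 0.23·24.0) / (0.05 + 0.06 + 0.94 + 0.06 + 0.23)
  = -1.3370 / 1.3400 = -0.998

-0.998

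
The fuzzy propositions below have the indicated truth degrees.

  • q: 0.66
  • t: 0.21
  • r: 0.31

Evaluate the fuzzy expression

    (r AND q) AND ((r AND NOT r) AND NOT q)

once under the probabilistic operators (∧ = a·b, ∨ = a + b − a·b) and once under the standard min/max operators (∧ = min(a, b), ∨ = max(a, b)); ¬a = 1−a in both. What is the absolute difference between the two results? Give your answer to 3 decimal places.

Under probabilistic:
  r AND q = a·b on (0.3100, 0.6600) = 0.2046
  NOT r = 1 − 0.3100 = 0.6900
  r AND NOT r = a·b on (0.3100, 0.6900) = 0.2139
  NOT q = 1 − 0.6600 = 0.3400
  (r AND NOT r) AND NOT q = a·b on (0.2139, 0.3400) = 0.0727
  (r AND q) AND ((r AND NOT r) AND NOT q) = a·b on (0.2046, 0.0727) = 0.0149
  → value = 0.0149
Under standard min/max:
  r AND q = min(a, b) on (0.31, 0.66) = 0.31
  NOT r = 1 − 0.31 = 0.69
  r AND NOT r = min(a, b) on (0.31, 0.69) = 0.31
  NOT q = 1 − 0.66 = 0.34
  (r AND NOT r) AND NOT q = min(a, b) on (0.31, 0.34) = 0.31
  (r AND q) AND ((r AND NOT r) AND NOT q) = min(a, b) on (0.31, 0.31) = 0.31
  → value = 0.3100
|0.0149 − 0.3100| = 0.295

0.295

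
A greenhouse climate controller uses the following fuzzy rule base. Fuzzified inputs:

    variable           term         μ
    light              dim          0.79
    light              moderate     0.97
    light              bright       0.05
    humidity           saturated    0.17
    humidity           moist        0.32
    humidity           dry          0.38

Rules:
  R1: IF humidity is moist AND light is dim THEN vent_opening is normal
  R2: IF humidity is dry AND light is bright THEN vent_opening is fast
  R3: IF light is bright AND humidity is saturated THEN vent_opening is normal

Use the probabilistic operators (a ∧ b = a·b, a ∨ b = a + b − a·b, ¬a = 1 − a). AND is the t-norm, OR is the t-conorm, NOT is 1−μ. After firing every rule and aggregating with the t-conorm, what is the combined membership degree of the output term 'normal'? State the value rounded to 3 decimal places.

0.259

R1: moist=0.32, dim=0.79; AND[a·b] → w = 0.2528
R2: dry=0.38, bright=0.05; AND[a·b] → w = 0.0190
R3: bright=0.05, saturated=0.17; AND[a·b] → w = 0.0085
Rules with consequent 'normal': {R1, R3} → strengths 0.2528, 0.0085
Aggregate via t-conorm [a + b − a·b]: 0.2592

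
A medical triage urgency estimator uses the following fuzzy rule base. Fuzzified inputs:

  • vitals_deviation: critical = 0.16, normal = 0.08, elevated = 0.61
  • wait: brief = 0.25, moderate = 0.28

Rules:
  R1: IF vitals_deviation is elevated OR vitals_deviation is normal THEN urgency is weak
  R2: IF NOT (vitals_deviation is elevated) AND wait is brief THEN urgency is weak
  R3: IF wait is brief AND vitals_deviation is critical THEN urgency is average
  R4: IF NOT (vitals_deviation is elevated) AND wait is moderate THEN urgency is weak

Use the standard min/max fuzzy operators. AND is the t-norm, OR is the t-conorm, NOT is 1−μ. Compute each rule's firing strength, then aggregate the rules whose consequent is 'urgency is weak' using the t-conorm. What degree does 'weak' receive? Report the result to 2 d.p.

0.61

R1: elevated=0.61, normal=0.08; OR[max(a, b)] → w = 0.61
R2: ¬elevated=1−0.61=0.39, brief=0.25; AND[min(a, b)] → w = 0.25
R3: brief=0.25, critical=0.16; AND[min(a, b)] → w = 0.16
R4: ¬elevated=1−0.61=0.39, moderate=0.28; AND[min(a, b)] → w = 0.28
Rules with consequent 'weak': {R1, R2, R4} → strengths 0.61, 0.25, 0.28
Aggregate via t-conorm [max(a, b)]: 0.61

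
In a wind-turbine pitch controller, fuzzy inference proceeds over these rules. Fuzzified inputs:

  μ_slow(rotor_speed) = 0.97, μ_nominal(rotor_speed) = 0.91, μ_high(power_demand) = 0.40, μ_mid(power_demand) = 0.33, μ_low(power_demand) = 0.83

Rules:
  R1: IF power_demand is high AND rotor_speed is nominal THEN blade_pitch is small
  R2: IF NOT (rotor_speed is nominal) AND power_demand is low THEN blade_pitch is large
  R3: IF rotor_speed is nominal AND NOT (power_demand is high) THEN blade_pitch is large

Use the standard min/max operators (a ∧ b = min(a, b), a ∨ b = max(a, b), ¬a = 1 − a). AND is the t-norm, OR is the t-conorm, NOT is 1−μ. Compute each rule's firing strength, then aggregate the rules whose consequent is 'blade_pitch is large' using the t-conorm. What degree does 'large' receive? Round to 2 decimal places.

R1: high=0.40, nominal=0.91; AND[min(a, b)] → w = 0.40
R2: ¬nominal=1−0.91=0.09, low=0.83; AND[min(a, b)] → w = 0.09
R3: nominal=0.91, ¬high=1−0.40=0.60; AND[min(a, b)] → w = 0.60
Rules with consequent 'large': {R2, R3} → strengths 0.09, 0.60
Aggregate via t-conorm [max(a, b)]: 0.60

0.60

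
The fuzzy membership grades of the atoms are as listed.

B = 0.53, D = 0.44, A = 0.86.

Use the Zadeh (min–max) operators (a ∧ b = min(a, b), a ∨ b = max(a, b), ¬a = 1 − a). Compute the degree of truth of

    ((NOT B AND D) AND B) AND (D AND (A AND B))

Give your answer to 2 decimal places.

0.44

NOT B = 1 − 0.53 = 0.47
NOT B AND D = min(a, b) on (0.47, 0.44) = 0.44
(NOT B AND D) AND B = min(a, b) on (0.44, 0.53) = 0.44
A AND B = min(a, b) on (0.86, 0.53) = 0.53
D AND (A AND B) = min(a, b) on (0.44, 0.53) = 0.44
((NOT B AND D) AND B) AND (D AND (A AND B)) = min(a, b) on (0.44, 0.44) = 0.44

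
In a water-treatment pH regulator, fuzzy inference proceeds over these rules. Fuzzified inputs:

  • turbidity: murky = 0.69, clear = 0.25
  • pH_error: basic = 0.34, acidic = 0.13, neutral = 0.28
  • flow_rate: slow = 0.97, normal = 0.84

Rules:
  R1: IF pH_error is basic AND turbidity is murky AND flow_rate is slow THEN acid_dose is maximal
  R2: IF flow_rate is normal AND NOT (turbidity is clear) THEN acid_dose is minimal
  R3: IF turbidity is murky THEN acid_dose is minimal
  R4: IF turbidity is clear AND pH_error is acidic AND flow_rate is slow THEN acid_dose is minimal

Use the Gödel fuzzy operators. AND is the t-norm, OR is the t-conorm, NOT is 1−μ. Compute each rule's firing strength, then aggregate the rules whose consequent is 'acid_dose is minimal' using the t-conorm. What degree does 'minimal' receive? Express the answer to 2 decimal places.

R1: basic=0.34, murky=0.69, slow=0.97; AND[min(a, b)] → w = 0.34
R2: normal=0.84, ¬clear=1−0.25=0.75; AND[min(a, b)] → w = 0.75
R3: murky=0.69 → w = 0.69
R4: clear=0.25, acidic=0.13, slow=0.97; AND[min(a, b)] → w = 0.13
Rules with consequent 'minimal': {R2, R3, R4} → strengths 0.75, 0.69, 0.13
Aggregate via t-conorm [max(a, b)]: 0.75

0.75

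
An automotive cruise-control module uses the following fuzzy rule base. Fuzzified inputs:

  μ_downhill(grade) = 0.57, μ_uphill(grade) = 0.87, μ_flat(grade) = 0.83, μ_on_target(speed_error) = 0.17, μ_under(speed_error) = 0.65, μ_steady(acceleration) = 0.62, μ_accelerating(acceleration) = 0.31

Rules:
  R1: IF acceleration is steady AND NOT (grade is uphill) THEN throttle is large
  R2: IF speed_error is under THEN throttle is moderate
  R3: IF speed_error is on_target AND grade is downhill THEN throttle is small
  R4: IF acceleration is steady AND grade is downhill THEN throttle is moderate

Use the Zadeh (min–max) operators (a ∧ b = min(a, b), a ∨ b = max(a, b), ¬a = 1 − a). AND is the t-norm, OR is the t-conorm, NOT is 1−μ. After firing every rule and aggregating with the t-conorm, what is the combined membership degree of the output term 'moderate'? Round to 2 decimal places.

0.65

R1: steady=0.62, ¬uphill=1−0.87=0.13; AND[min(a, b)] → w = 0.13
R2: under=0.65 → w = 0.65
R3: on_target=0.17, downhill=0.57; AND[min(a, b)] → w = 0.17
R4: steady=0.62, downhill=0.57; AND[min(a, b)] → w = 0.57
Rules with consequent 'moderate': {R2, R4} → strengths 0.65, 0.57
Aggregate via t-conorm [max(a, b)]: 0.65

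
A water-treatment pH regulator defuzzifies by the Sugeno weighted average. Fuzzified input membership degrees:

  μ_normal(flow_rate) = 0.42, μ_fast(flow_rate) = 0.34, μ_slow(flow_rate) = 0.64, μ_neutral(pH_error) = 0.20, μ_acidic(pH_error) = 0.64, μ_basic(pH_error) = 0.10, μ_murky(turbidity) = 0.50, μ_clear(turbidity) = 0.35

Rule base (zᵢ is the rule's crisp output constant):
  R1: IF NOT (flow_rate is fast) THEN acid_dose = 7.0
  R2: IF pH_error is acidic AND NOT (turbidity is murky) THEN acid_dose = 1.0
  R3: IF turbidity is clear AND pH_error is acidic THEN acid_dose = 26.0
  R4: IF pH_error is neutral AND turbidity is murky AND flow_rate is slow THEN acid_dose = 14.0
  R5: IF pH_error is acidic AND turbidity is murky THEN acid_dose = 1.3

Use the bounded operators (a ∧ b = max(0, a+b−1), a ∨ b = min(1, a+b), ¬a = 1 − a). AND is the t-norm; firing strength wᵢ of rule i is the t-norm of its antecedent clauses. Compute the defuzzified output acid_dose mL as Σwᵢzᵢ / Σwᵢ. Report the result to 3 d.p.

R1 (z=7.0): ¬fast=1−0.34=0.66 → w = 0.66
R2 (z=1.0): acidic=0.64, ¬murky=1−0.50=0.50; AND[max(0, a+b−1)] → w = 0.14
R3 (z=26.0): clear=0.35, acidic=0.64; AND[max(0, a+b−1)] → w = 0.00
R4 (z=14.0): neutral=0.20, murky=0.50, slow=0.64; AND[max(0, a+b−1)] → w = 0.00
R5 (z=1.3): acidic=0.64, murky=0.50; AND[max(0, a+b−1)] → w = 0.14
Weighted average = (0.66·7.0 + 0.14·1.0 + 0.00·26.0 + 0.00·14.0 + 0.14·1.3) / (0.66 + 0.14 + 0.00 + 0.00 + 0.14)
  = 4.9420 / 0.9400 = 5.257

5.257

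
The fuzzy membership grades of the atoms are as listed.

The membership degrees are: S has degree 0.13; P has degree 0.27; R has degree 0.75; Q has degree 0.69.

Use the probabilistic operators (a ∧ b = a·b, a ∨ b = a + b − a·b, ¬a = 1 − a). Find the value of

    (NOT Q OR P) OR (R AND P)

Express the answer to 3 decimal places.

NOT Q = 1 − 0.6900 = 0.3100
NOT Q OR P = a + b − a·b on (0.3100, 0.2700) = 0.4963
R AND P = a·b on (0.7500, 0.2700) = 0.2025
(NOT Q OR P) OR (R AND P) = a + b − a·b on (0.4963, 0.2025) = 0.5983

0.598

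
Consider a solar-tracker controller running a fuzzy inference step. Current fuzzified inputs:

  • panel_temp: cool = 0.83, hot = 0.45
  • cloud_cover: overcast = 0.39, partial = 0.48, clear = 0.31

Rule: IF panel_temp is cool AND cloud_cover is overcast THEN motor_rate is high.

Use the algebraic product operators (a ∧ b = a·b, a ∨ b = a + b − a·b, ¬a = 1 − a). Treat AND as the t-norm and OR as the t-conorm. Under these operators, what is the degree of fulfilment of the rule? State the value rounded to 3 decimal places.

firing strength: cool=0.83, overcast=0.39; AND[a·b] → w = 0.3237

0.324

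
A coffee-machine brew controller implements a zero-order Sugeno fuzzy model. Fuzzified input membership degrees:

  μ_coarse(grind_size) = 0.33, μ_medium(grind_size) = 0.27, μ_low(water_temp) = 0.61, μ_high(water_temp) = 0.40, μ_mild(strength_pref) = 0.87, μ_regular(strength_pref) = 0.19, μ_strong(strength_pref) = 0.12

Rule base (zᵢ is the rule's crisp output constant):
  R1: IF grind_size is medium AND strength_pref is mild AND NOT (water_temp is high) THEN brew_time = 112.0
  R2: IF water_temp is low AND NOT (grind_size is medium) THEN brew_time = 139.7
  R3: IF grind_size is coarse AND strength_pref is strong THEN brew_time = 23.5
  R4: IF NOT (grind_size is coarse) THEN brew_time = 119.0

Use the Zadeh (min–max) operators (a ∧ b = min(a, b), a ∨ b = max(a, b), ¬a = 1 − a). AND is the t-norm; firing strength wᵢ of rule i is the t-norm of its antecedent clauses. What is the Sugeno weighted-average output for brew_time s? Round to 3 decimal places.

118.567

R1 (z=112.0): medium=0.27, mild=0.87, ¬high=1−0.40=0.60; AND[min(a, b)] → w = 0.27
R2 (z=139.7): low=0.61, ¬medium=1−0.27=0.73; AND[min(a, b)] → w = 0.61
R3 (z=23.5): coarse=0.33, strong=0.12; AND[min(a, b)] → w = 0.12
R4 (z=119.0): ¬coarse=1−0.33=0.67 → w = 0.67
Weighted average = (0.27·112.0 + 0.61·139.7 + 0.12·23.5 + 0.67·119.0) / (0.27 + 0.61 + 0.12 + 0.67)
  = 198.0070 / 1.6700 = 118.567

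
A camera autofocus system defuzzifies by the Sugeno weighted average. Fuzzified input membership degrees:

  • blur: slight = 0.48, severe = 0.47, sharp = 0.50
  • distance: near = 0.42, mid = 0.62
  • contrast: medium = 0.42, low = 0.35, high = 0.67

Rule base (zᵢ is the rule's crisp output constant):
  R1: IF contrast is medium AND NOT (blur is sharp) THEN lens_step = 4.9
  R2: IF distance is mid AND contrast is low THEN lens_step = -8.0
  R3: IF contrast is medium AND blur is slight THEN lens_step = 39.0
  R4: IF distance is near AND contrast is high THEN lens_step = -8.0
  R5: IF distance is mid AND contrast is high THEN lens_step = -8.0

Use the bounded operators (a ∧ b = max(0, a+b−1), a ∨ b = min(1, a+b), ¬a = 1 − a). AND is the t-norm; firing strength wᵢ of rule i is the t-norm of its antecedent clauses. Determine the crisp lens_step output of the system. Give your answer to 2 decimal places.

R1 (z=4.9): medium=0.42, ¬sharp=1−0.50=0.50; AND[max(0, a+b−1)] → w = 0.00
R2 (z=-8.0): mid=0.62, low=0.35; AND[max(0, a+b−1)] → w = 0.00
R3 (z=39.0): medium=0.42, slight=0.48; AND[max(0, a+b−1)] → w = 0.00
R4 (z=-8.0): near=0.42, high=0.67; AND[max(0, a+b−1)] → w = 0.09
R5 (z=-8.0): mid=0.62, high=0.67; AND[max(0, a+b−1)] → w = 0.29
Weighted average = (0.00·4.9 + 0.00·-8.0 + 0.00·39.0 + 0.09·-8.0 + 0.29·-8.0) / (0.00 + 0.00 + 0.00 + 0.09 + 0.29)
  = -3.0400 / 0.3800 = -8.00

-8.00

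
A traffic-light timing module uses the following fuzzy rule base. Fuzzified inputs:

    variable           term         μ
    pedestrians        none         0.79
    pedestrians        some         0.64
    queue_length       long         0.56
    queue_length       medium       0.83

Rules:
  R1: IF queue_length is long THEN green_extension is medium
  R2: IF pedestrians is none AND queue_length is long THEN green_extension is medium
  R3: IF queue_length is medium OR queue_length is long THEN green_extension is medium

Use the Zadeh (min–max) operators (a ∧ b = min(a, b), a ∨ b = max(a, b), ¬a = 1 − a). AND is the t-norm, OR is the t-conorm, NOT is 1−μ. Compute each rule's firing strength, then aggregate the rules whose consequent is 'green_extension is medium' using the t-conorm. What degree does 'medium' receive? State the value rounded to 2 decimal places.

R1: long=0.56 → w = 0.56
R2: none=0.79, long=0.56; AND[min(a, b)] → w = 0.56
R3: medium=0.83, long=0.56; OR[max(a, b)] → w = 0.83
Rules with consequent 'medium': {R1, R2, R3} → strengths 0.56, 0.56, 0.83
Aggregate via t-conorm [max(a, b)]: 0.83

0.83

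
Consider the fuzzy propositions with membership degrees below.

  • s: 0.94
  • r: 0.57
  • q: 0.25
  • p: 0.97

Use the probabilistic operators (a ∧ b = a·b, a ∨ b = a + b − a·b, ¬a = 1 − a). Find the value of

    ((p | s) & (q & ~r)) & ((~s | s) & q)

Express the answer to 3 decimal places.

p | s = a + b − a·b on (0.9700, 0.9400) = 0.9982
~r = 1 − 0.5700 = 0.4300
q & ~r = a·b on (0.2500, 0.4300) = 0.1075
(p | s) & (q & ~r) = a·b on (0.9982, 0.1075) = 0.1073
~s = 1 − 0.9400 = 0.0600
~s | s = a + b − a·b on (0.0600, 0.9400) = 0.9436
(~s | s) & q = a·b on (0.9436, 0.2500) = 0.2359
((p | s) & (q & ~r)) & ((~s | s) & q) = a·b on (0.1073, 0.2359) = 0.0253

0.025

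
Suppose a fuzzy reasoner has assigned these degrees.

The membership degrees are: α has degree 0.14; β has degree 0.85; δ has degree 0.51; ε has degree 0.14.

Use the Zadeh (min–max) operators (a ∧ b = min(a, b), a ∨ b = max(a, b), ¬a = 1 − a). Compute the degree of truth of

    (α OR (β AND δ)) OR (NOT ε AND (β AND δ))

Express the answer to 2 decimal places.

β AND δ = min(a, b) on (0.85, 0.51) = 0.51
α OR (β AND δ) = max(a, b) on (0.14, 0.51) = 0.51
NOT ε = 1 − 0.14 = 0.86
β AND δ = min(a, b) on (0.85, 0.51) = 0.51
NOT ε AND (β AND δ) = min(a, b) on (0.86, 0.51) = 0.51
(α OR (β AND δ)) OR (NOT ε AND (β AND δ)) = max(a, b) on (0.51, 0.51) = 0.51

0.51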